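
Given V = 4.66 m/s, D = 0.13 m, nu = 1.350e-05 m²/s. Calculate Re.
Formula: Re = \frac{V D}{\nu}
Re = 4.66·0.13/1.350e-05 = 44874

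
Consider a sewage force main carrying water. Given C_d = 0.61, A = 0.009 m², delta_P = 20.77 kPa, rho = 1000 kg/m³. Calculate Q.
Formula: Q = C_d A \sqrt{\frac{2 \Delta P}{\rho}}
Q = 0.61·0.009·√(2·(20.77·1000)/1000)·1000 = 35.38 L/s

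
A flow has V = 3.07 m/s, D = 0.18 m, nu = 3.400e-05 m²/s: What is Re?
Formula: Re = \frac{V D}{\nu}
Re = 3.07·0.18/3.400e-05 = 16253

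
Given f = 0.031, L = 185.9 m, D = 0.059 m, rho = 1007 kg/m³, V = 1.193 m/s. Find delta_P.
Formula: \Delta P = f \frac{L}{D} \frac{\rho V^2}{2}
delta_P = 0.031·(185.9/0.059)·0.5·1007·1.193²/1000 = 70 kPa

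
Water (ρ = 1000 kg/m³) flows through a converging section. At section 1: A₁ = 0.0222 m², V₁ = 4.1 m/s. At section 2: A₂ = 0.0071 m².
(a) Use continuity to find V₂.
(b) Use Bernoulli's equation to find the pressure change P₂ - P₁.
(a) Continuity: A₁V₁=A₂V₂ -> V₂=A₁V₁/A₂=0.0222*4.1/0.0071=12.82 m/s
(b) Bernoulli: P₂-P₁=0.5*rho*(V₁^2-V₂^2)/1000=0.5*1000*(4.1^2-12.82^2)/1000=-73.77 kPa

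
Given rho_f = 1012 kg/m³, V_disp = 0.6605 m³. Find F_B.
Formula: F_B = \rho_f g V_{disp}
F_B = 1012·9.81·0.6605 = 6557 N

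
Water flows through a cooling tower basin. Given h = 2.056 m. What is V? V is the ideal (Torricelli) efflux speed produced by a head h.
Formula: V = \sqrt{2 g h}
V = √(2·9.81·2.056) = 6.351 m/s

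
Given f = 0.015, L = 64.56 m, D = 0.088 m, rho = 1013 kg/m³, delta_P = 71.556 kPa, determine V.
Formula: \Delta P = f \frac{L}{D} \frac{\rho V^2}{2}
Substituting knowns: 71.556 = 0.015·(64.56/0.088)·0.5·1013·V²/1000
Solving for V: V = √((71.556·1000)/(0.015·(64.56/0.088)·0.5·1013)) = 3.583 m/s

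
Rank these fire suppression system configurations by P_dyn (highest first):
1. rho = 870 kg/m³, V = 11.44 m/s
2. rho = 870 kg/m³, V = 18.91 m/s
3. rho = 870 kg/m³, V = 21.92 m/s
Case 1: P_dyn = 56.93 kPa
Case 2: P_dyn = 155.6 kPa
Case 3: P_dyn = 209 kPa
Ranking (highest first): 3, 2, 1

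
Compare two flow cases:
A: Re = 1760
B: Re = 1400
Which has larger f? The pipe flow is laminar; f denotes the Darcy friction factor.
f(A) = 0.03636, f(B) = 0.04571. Answer: B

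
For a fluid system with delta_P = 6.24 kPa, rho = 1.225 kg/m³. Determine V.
Formula: V = \sqrt{\frac{2 \Delta P}{\rho}}
V = √(2·(6.24·1000)/1.225) = 100.9 m/s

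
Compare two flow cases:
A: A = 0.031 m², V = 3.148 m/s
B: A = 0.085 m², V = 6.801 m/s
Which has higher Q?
Q(A) = 97.59 L/s, Q(B) = 578.1 L/s. Answer: B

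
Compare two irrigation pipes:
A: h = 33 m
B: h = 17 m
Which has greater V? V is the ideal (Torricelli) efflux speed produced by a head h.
V(A) = 25.45 m/s, V(B) = 18.26 m/s. Answer: A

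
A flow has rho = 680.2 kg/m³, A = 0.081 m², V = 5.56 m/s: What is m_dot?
Formula: \dot{m} = \rho A V
m_dot = 680.2·0.081·5.56 = 306.3 kg/s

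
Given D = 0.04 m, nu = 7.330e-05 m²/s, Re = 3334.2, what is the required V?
Formula: Re = \frac{V D}{\nu}
Substituting knowns: 3334.2 = V·0.04/7.330e-05
Solving for V: V = 3334.2·7.330e-05/0.04 = 6.11 m/s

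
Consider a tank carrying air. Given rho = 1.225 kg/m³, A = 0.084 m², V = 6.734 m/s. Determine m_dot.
Formula: \dot{m} = \rho A V
m_dot = 1.225·0.084·6.734 = 0.6929 kg/s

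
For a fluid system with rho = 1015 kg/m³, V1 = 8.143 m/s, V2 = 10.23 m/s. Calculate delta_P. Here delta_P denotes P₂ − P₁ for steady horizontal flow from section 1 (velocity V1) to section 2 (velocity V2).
Formula: \Delta P = \frac{1}{2} \rho (V_1^2 - V_2^2)
delta_P = 0.5·1015·(8.143² − 10.23²)/1000 = -19.46 kPa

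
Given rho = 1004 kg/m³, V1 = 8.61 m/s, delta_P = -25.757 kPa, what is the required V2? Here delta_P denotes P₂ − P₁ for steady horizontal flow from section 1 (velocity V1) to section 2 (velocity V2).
Formula: \Delta P = \frac{1}{2} \rho (V_1^2 - V_2^2)
Substituting knowns: -25.757 = 0.5·1004·(8.61² − V2²)/1000
Solving for V2: V2 = √(8.61² − 2·(-25.757·1000)/1004) = 11.2 m/s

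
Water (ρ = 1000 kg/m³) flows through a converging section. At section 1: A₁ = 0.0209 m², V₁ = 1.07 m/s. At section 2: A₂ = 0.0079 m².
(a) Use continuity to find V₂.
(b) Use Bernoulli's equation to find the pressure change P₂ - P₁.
(a) Continuity: A₁V₁=A₂V₂ -> V₂=A₁V₁/A₂=0.0209*1.07/0.0079=2.83 m/s
(b) Bernoulli: P₂-P₁=0.5*rho*(V₁^2-V₂^2)/1000=0.5*1000*(1.07^2-2.83^2)/1000=-3.432 kPa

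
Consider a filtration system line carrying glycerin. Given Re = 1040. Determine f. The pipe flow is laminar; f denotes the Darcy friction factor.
Formula: f = \frac{64}{Re}
f = 64/1040 = 0.06154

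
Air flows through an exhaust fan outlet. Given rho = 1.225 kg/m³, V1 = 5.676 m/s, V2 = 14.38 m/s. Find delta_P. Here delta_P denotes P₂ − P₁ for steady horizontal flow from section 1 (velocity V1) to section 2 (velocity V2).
Formula: \Delta P = \frac{1}{2} \rho (V_1^2 - V_2^2)
delta_P = 0.5·1.225·(5.676² − 14.38²)/1000 = -0.1069 kPa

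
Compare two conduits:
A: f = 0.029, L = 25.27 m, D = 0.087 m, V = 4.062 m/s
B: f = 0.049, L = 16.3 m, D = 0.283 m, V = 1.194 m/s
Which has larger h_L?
h_L(A) = 7.084 m, h_L(B) = 0.2051 m. Answer: A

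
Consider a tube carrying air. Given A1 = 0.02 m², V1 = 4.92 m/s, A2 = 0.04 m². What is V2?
Formula: V_2 = \frac{A_1 V_1}{A_2}
V2 = 0.02·4.92/0.04 = 2.46 m/s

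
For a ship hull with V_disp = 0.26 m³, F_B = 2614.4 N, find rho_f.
Formula: F_B = \rho_f g V_{disp}
Substituting knowns: 2614.4 = rho_f·9.81·0.26
Solving for rho_f: rho_f = 2614.4/(9.81·0.26) = 1025 kg/m³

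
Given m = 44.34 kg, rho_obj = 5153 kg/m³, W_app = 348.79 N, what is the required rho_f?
Formula: W_{app} = mg\left(1 - \frac{\rho_f}{\rho_{obj}}\right)
Substituting knowns: 348.79 = 44.34·9.81·(1 − rho_f/5153)
Solving for rho_f: rho_f = 5153·(1 − 348.79/(44.34·9.81)) = 1021 kg/m³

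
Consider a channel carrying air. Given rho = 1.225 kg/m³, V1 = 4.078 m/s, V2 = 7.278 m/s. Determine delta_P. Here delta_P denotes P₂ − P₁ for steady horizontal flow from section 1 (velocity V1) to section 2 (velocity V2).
Formula: \Delta P = \frac{1}{2} \rho (V_1^2 - V_2^2)
delta_P = 0.5·1.225·(4.078² − 7.278²)/1000 = -0.02226 kPa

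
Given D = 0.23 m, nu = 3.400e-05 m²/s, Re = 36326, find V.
Formula: Re = \frac{V D}{\nu}
Substituting knowns: 36326 = V·0.23/3.400e-05
Solving for V: V = 36326·3.400e-05/0.23 = 5.37 m/s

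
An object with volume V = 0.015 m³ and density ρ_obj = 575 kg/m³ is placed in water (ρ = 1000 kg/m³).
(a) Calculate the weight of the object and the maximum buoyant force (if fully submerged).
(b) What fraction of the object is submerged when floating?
(a) W=rho_obj*g*V=575*9.81*0.015=84.6 N; F_B(max)=rho*g*V=1000*9.81*0.015=147.2 N
(b) Floating fraction=rho_obj/rho=575/1000=0.575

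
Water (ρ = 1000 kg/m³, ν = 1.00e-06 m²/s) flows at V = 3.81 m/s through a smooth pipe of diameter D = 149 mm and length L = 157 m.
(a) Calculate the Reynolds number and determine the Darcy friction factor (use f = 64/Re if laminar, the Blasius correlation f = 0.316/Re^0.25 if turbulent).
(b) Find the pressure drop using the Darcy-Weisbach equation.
(a) Re = V·D/ν = 3.81·0.149/1.00e-06 = 567690 → turbulent (Re > 4000); f = 0.316/Re^0.25 = 0.316/567690^0.25 = 0.011512 (Blasius is strictly valid for Re ≲ 1e5; used here as the smooth-pipe estimate the problem specifies)
(b) Darcy-Weisbach: ΔP = f·(L/D)·½ρV²/1000 = 0.011512·(157/0.149)·½·1000·3.81²/1000 = 88.04 kPa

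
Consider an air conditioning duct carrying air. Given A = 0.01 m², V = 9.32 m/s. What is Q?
Formula: Q = A V
Q = 0.01·9.32·1000 = 93.2 L/s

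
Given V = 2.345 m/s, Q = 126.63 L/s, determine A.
Formula: Q = A V
Substituting knowns: 126.63 = A·2.345·1000
Solving for A: A = (126.63/1000)/2.345 = 0.054 m²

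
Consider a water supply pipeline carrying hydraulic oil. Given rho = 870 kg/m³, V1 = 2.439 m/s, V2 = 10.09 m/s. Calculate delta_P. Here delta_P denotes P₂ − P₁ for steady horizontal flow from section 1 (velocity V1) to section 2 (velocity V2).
Formula: \Delta P = \frac{1}{2} \rho (V_1^2 - V_2^2)
delta_P = 0.5·870·(2.439² − 10.09²)/1000 = -41.7 kPa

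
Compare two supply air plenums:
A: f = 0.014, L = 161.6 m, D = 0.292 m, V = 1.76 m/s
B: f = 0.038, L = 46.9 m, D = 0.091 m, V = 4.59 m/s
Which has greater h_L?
h_L(A) = 1.223 m, h_L(B) = 21.03 m. Answer: B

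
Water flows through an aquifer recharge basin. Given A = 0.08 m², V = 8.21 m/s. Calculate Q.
Formula: Q = A V
Q = 0.08·8.21·1000 = 656.8 L/s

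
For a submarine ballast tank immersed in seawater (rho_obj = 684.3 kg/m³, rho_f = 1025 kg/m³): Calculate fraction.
Formula: f_{sub} = \frac{\rho_{obj}}{\rho_f}
fraction = 684.3/1025 = 0.6676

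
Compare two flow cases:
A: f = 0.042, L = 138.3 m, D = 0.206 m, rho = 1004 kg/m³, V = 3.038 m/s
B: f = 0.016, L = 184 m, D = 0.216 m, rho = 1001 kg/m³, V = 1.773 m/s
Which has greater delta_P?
delta_P(A) = 130.6 kPa, delta_P(B) = 21.44 kPa. Answer: A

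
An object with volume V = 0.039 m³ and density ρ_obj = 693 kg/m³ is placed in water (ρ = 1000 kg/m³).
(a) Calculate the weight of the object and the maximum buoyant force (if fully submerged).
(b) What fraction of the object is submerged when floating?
(a) W=rho_obj*g*V=693*9.81*0.039=265.1 N; F_B(max)=rho*g*V=1000*9.81*0.039=382.6 N
(b) Floating fraction=rho_obj/rho=693/1000=0.693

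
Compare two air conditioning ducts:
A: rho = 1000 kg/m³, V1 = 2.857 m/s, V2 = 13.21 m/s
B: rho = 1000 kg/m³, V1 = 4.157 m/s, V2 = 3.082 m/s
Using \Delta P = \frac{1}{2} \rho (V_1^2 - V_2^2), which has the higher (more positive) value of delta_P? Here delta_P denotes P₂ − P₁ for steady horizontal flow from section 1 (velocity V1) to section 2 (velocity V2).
delta_P(A) = -83.17 kPa, delta_P(B) = 3.891 kPa. Answer: B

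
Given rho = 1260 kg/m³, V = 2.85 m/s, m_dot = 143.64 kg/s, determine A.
Formula: \dot{m} = \rho A V
Substituting knowns: 143.64 = 1260·A·2.85
Solving for A: A = 143.64/(1260·2.85) = 0.04 m²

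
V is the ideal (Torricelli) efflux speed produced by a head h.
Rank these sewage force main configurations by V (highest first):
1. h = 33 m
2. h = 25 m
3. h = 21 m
Case 1: V = 25.45 m/s
Case 2: V = 22.15 m/s
Case 3: V = 20.3 m/s
Ranking (highest first): 1, 2, 3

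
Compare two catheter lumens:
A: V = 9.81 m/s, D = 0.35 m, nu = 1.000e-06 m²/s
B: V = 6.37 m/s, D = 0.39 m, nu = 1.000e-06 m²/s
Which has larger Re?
Re(A) = 3.434e+06, Re(B) = 2.484e+06. Answer: A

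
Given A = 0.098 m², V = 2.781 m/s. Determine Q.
Formula: Q = A V
Q = 0.098·2.781·1000 = 272.5 L/s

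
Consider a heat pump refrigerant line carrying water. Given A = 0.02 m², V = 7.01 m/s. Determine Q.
Formula: Q = A V
Q = 0.02·7.01·1000 = 140.2 L/s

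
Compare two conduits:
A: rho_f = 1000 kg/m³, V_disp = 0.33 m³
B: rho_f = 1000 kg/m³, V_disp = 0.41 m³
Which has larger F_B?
F_B(A) = 3237 N, F_B(B) = 4022 N. Answer: B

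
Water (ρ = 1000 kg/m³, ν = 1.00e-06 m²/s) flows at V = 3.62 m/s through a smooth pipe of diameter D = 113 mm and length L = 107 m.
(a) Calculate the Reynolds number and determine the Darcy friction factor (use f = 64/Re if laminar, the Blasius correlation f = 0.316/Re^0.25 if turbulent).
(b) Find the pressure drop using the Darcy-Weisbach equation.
(a) Re = V·D/ν = 3.62·0.113/1.00e-06 = 409060 → turbulent (Re > 4000); f = 0.316/Re^0.25 = 0.316/409060^0.25 = 0.012495 (Blasius is strictly valid for Re ≲ 1e5; used here as the smooth-pipe estimate the problem specifies)
(b) Darcy-Weisbach: ΔP = f·(L/D)·½ρV²/1000 = 0.012495·(107/0.113)·½·1000·3.62²/1000 = 77.52 kPa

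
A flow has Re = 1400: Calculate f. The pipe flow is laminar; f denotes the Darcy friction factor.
Formula: f = \frac{64}{Re}
f = 64/1400 = 0.04571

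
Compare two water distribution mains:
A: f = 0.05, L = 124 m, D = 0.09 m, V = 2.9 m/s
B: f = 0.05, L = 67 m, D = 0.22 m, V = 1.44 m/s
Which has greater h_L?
h_L(A) = 29.53 m, h_L(B) = 1.609 m. Answer: A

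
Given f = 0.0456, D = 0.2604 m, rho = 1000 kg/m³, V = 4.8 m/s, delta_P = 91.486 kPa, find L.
Formula: \Delta P = f \frac{L}{D} \frac{\rho V^2}{2}
Substituting knowns: 91.486 = 0.0456·(L/0.2604)·0.5·1000·4.8²/1000
Solving for L: L = (91.486·1000)·0.2604/(0.0456·0.5·1000·4.8²) = 45.35 m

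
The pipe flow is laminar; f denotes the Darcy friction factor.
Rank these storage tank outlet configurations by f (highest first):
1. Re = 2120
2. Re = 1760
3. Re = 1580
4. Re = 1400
Case 1: f = 0.03019
Case 2: f = 0.03636
Case 3: f = 0.04051
Case 4: f = 0.04571
Ranking (highest first): 4, 3, 2, 1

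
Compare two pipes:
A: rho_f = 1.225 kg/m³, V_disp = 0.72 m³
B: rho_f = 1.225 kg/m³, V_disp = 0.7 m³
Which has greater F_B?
F_B(A) = 8.652 N, F_B(B) = 8.412 N. Answer: A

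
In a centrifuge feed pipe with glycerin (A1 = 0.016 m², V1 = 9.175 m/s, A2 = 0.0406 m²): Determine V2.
Formula: V_2 = \frac{A_1 V_1}{A_2}
V2 = 0.016·9.175/0.0406 = 3.616 m/s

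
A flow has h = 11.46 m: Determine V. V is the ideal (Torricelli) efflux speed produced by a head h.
Formula: V = \sqrt{2 g h}
V = √(2·9.81·11.46) = 14.99 m/s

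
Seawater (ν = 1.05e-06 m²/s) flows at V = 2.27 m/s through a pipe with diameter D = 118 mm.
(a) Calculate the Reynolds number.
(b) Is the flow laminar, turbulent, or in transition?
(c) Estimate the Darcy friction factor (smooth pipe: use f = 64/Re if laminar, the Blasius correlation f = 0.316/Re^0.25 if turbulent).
(a) Re = V·D/ν = 2.27·0.118/1.05e-06 = 255100
(b) Flow regime: turbulent (Re > 4000)
(c) Friction factor: f = 0.316/Re^0.25 = 0.316/255100^0.25 = 0.01406 (Blasius is strictly valid for Re ≲ 1e5; used here as the smooth-pipe estimate the problem specifies)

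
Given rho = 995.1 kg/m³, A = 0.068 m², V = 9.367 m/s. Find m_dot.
Formula: \dot{m} = \rho A V
m_dot = 995.1·0.068·9.367 = 633.8 kg/s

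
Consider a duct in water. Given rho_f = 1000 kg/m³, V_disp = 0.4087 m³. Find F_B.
Formula: F_B = \rho_f g V_{disp}
F_B = 1000·9.81·0.4087 = 4009 N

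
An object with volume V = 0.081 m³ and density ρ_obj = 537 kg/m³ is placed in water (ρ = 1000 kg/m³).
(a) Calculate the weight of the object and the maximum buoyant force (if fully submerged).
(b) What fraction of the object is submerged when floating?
(a) W=rho_obj*g*V=537*9.81*0.081=426.7 N; F_B(max)=rho*g*V=1000*9.81*0.081=794.6 N
(b) Floating fraction=rho_obj/rho=537/1000=0.537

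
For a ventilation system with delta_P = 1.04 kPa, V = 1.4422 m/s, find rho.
Formula: V = \sqrt{\frac{2 \Delta P}{\rho}}
Substituting knowns: 1.4422 = √(2·(1.04·1000)/rho)
Solving for rho: rho = 2·(1.04·1000)/1.4422² = 1000 kg/m³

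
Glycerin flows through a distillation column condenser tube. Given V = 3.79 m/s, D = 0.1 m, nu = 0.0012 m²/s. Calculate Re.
Formula: Re = \frac{V D}{\nu}
Re = 3.79·0.1/0.0012 = 315.8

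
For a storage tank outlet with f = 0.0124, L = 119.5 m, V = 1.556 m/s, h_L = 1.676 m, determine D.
Formula: h_L = f \frac{L}{D} \frac{V^2}{2g}
Substituting knowns: 1.676 = 0.0124·(119.5/D)·1.556²/(2·9.81)
Solving for D: D = 0.0124·119.5·1.556²/(2·9.81·1.676) = 0.1091 m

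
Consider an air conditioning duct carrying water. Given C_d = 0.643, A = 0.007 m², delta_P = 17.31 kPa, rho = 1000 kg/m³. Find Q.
Formula: Q = C_d A \sqrt{\frac{2 \Delta P}{\rho}}
Q = 0.643·0.007·√(2·(17.31·1000)/1000)·1000 = 26.48 L/s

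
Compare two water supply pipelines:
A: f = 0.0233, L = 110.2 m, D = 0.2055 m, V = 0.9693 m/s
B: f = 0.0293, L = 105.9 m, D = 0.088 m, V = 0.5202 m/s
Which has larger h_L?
h_L(A) = 0.5983 m, h_L(B) = 0.4863 m. Answer: A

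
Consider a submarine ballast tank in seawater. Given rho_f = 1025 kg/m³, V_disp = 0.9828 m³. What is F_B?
Formula: F_B = \rho_f g V_{disp}
F_B = 1025·9.81·0.9828 = 9882 N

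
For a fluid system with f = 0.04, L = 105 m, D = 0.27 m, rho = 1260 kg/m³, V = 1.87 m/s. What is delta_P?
Formula: \Delta P = f \frac{L}{D} \frac{\rho V^2}{2}
delta_P = 0.04·(105/0.27)·0.5·1260·1.87²/1000 = 34.27 kPa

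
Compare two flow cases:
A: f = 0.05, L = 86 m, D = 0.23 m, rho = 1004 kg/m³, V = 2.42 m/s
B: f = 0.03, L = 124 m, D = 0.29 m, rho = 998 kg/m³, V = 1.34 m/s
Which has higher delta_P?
delta_P(A) = 54.96 kPa, delta_P(B) = 11.49 kPa. Answer: A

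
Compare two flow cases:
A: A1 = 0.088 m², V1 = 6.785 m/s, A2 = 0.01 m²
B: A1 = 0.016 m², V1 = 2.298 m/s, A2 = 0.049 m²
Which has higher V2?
V2(A) = 59.71 m/s, V2(B) = 0.7504 m/s. Answer: A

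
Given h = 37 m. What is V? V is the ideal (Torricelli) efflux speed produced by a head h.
Formula: V = \sqrt{2 g h}
V = √(2·9.81·37) = 26.94 m/s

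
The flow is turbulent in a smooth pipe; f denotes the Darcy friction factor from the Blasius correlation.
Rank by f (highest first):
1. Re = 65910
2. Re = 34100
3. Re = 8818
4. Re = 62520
Case 1: f = 0.01972
Case 2: f = 0.02325
Case 3: f = 0.03261
Case 4: f = 0.01998
Ranking (highest first): 3, 2, 4, 1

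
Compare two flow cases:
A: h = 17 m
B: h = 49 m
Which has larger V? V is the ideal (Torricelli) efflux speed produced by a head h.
V(A) = 18.26 m/s, V(B) = 31.01 m/s. Answer: B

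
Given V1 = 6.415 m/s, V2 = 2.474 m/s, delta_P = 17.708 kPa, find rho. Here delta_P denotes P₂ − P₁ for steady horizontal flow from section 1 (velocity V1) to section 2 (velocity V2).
Formula: \Delta P = \frac{1}{2} \rho (V_1^2 - V_2^2)
Substituting knowns: 17.708 = 0.5·rho·(6.415² − 2.474²)/1000
Solving for rho: rho = 2·(17.708·1000)/(6.415² − 2.474²) = 1011 kg/m³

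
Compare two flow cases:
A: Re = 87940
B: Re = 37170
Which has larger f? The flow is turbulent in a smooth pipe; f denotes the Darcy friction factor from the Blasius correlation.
f(A) = 0.01835, f(B) = 0.02276. Answer: B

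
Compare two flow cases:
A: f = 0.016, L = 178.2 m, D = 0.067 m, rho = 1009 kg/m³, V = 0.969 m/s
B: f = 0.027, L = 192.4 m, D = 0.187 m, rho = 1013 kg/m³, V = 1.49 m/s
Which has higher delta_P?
delta_P(A) = 20.16 kPa, delta_P(B) = 31.24 kPa. Answer: B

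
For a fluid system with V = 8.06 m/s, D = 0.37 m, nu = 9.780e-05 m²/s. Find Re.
Formula: Re = \frac{V D}{\nu}
Re = 8.06·0.37/9.780e-05 = 30493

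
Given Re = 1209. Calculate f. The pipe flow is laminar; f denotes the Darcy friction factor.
Formula: f = \frac{64}{Re}
f = 64/1209 = 0.05294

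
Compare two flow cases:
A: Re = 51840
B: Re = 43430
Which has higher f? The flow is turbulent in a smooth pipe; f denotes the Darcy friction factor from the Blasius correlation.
f(A) = 0.02094, f(B) = 0.02189. Answer: B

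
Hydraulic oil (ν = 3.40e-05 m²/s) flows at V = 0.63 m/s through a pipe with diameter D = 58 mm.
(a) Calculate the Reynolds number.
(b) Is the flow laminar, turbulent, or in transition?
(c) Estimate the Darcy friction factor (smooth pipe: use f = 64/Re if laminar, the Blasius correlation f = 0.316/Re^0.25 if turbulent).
(a) Re = V·D/ν = 0.63·0.058/3.40e-05 = 1074.7
(b) Flow regime: laminar (Re < 2300)
(c) Friction factor: f = 64/Re = 64/1074.7 = 0.05955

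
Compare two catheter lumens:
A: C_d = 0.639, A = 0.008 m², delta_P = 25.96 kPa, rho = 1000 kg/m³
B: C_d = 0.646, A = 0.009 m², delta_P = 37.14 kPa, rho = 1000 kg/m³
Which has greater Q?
Q(A) = 36.83 L/s, Q(B) = 50.11 L/s. Answer: B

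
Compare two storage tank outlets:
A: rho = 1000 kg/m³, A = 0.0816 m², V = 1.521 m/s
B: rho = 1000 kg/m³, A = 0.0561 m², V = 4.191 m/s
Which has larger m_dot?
m_dot(A) = 124.1 kg/s, m_dot(B) = 235.1 kg/s. Answer: B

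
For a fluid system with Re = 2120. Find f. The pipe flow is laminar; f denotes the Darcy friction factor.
Formula: f = \frac{64}{Re}
f = 64/2120 = 0.03019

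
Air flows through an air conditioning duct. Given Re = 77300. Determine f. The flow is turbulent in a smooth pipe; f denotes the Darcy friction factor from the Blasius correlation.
Formula: f = \frac{0.316}{Re^{0.25}}
f = 0.316/77300^0.25 = 0.01895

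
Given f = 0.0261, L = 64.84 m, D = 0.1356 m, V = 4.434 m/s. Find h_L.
Formula: h_L = f \frac{L}{D} \frac{V^2}{2g}
h_L = 0.0261·(64.84/0.1356)·4.434²/(2·9.81) = 12.51 m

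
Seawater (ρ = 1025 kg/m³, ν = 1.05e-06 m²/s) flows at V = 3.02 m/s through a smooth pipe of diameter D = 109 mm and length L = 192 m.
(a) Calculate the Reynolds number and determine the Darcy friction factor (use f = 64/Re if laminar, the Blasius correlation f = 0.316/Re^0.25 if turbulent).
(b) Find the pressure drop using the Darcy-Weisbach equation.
(a) Re = V·D/ν = 3.02·0.109/1.05e-06 = 313500 → turbulent (Re > 4000); f = 0.316/Re^0.25 = 0.316/313500^0.25 = 0.013355 (Blasius is strictly valid for Re ≲ 1e5; used here as the smooth-pipe estimate the problem specifies)
(b) Darcy-Weisbach: ΔP = f·(L/D)·½ρV²/1000 = 0.013355·(192/0.109)·½·1025·3.02²/1000 = 110 kPa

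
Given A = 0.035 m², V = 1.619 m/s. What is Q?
Formula: Q = A V
Q = 0.035·1.619·1000 = 56.67 L/s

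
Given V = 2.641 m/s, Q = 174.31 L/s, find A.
Formula: Q = A V
Substituting knowns: 174.31 = A·2.641·1000
Solving for A: A = (174.31/1000)/2.641 = 0.066 m²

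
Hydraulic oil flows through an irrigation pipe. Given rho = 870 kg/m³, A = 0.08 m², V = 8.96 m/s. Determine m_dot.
Formula: \dot{m} = \rho A V
m_dot = 870·0.08·8.96 = 623.6 kg/s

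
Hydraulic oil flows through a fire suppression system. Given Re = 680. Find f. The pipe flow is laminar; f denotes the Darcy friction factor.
Formula: f = \frac{64}{Re}
f = 64/680 = 0.09412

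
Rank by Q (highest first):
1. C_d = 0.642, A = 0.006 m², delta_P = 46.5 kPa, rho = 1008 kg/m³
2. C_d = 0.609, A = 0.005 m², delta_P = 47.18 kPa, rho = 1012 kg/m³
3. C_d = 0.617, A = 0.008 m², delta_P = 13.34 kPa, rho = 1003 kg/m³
Case 1: Q = 37 L/s
Case 2: Q = 29.4 L/s
Case 3: Q = 25.46 L/s
Ranking (highest first): 1, 2, 3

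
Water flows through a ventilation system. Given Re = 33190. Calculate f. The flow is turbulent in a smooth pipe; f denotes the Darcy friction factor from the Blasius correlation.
Formula: f = \frac{0.316}{Re^{0.25}}
f = 0.316/33190^0.25 = 0.02341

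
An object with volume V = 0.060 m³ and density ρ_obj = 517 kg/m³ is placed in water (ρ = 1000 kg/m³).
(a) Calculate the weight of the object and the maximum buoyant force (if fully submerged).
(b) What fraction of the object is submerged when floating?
(a) W=rho_obj*g*V=517*9.81*0.060=304.3 N; F_B(max)=rho*g*V=1000*9.81*0.060=588.6 N
(b) Floating fraction=rho_obj/rho=517/1000=0.517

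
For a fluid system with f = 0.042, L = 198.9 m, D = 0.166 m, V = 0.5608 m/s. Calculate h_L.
Formula: h_L = f \frac{L}{D} \frac{V^2}{2g}
h_L = 0.042·(198.9/0.166)·0.5608²/(2·9.81) = 0.8067 m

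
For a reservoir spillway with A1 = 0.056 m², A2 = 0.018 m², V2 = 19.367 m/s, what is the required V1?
Formula: V_2 = \frac{A_1 V_1}{A_2}
Substituting knowns: 19.367 = 0.056·V1/0.018
Solving for V1: V1 = 19.367·0.018/0.056 = 6.225 m/s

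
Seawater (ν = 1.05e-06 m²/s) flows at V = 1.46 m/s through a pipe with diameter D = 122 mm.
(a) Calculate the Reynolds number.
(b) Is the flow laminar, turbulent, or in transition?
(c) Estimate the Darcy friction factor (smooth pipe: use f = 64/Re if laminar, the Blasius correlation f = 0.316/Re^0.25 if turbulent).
(a) Re = V·D/ν = 1.46·0.122/1.05e-06 = 169640
(b) Flow regime: turbulent (Re > 4000)
(c) Friction factor: f = 0.316/Re^0.25 = 0.316/169640^0.25 = 0.01557 (Blasius is strictly valid for Re ≲ 1e5; used here as the smooth-pipe estimate the problem specifies)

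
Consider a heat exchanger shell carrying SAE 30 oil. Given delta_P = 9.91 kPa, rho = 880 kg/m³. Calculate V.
Formula: V = \sqrt{\frac{2 \Delta P}{\rho}}
V = √(2·(9.91·1000)/880) = 4.746 m/s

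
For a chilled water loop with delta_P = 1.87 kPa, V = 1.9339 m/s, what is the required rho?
Formula: V = \sqrt{\frac{2 \Delta P}{\rho}}
Substituting knowns: 1.9339 = √(2·(1.87·1000)/rho)
Solving for rho: rho = 2·(1.87·1000)/1.9339² = 1000 kg/m³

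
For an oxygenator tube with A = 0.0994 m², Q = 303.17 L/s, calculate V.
Formula: Q = A V
Substituting knowns: 303.17 = 0.0994·V·1000
Solving for V: V = (303.17/1000)/0.0994 = 3.05 m/s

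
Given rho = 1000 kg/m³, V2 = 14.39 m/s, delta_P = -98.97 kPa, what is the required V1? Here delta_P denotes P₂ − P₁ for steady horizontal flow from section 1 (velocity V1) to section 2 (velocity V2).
Formula: \Delta P = \frac{1}{2} \rho (V_1^2 - V_2^2)
Substituting knowns: -98.97 = 0.5·1000·(V1² − 14.39²)/1000
Solving for V1: V1 = √(14.39² + 2·(-98.97·1000)/1000) = 3.022 m/s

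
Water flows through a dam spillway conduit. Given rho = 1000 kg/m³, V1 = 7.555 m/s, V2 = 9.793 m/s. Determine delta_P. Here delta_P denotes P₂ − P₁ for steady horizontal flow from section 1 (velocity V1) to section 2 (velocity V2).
Formula: \Delta P = \frac{1}{2} \rho (V_1^2 - V_2^2)
delta_P = 0.5·1000·(7.555² − 9.793²)/1000 = -19.41 kPa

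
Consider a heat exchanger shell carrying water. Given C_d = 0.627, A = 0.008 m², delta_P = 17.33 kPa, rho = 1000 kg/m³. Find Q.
Formula: Q = C_d A \sqrt{\frac{2 \Delta P}{\rho}}
Q = 0.627·0.008·√(2·(17.33·1000)/1000)·1000 = 29.53 L/s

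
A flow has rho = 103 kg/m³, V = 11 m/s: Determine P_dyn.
Formula: P_{dyn} = \frac{1}{2} \rho V^2
P_dyn = 0.5·103·11²/1000 = 6.231 kPa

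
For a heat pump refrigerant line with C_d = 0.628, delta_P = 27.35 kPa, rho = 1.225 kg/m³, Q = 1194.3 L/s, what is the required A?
Formula: Q = C_d A \sqrt{\frac{2 \Delta P}{\rho}}
Substituting knowns: 1194.3 = 0.628·A·√(2·(27.35·1000)/1.225)·1000
Solving for A: A = (1194.3/1000)/(0.628·√(2·(27.35·1000)/1.225)) = 0.009 m²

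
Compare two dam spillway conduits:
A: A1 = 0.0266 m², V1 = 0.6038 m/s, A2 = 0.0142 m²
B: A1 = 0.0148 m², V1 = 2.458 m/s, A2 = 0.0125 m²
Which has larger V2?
V2(A) = 1.131 m/s, V2(B) = 2.91 m/s. Answer: B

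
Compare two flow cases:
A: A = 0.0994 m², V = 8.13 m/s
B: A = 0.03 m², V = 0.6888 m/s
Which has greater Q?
Q(A) = 808.1 L/s, Q(B) = 20.66 L/s. Answer: A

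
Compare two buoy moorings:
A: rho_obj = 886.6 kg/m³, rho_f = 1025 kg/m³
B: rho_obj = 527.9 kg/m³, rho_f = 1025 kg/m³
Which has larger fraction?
fraction(A) = 0.865, fraction(B) = 0.515. Answer: A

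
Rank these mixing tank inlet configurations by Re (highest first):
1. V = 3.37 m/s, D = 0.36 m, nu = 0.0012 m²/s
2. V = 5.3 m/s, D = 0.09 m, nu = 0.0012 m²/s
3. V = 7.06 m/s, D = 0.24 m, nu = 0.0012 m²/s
Case 1: Re = 1011
Case 2: Re = 397.5
Case 3: Re = 1412
Ranking (highest first): 3, 1, 2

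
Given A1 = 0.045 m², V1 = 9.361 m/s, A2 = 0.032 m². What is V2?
Formula: V_2 = \frac{A_1 V_1}{A_2}
V2 = 0.045·9.361/0.032 = 13.16 m/s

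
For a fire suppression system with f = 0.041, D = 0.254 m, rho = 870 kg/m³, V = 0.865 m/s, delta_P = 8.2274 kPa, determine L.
Formula: \Delta P = f \frac{L}{D} \frac{\rho V^2}{2}
Substituting knowns: 8.2274 = 0.041·(L/0.254)·0.5·870·0.865²/1000
Solving for L: L = (8.2274·1000)·0.254/(0.041·0.5·870·0.865²) = 156.6 m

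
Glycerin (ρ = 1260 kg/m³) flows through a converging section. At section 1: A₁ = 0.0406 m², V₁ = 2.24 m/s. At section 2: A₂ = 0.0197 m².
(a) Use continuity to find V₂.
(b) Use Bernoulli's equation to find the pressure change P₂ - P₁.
(a) Continuity: A₁V₁=A₂V₂ -> V₂=A₁V₁/A₂=0.0406*2.24/0.0197=4.62 m/s
(b) Bernoulli: P₂-P₁=0.5*rho*(V₁^2-V₂^2)/1000=0.5*1260*(2.24^2-4.62^2)/1000=-10.29 kPa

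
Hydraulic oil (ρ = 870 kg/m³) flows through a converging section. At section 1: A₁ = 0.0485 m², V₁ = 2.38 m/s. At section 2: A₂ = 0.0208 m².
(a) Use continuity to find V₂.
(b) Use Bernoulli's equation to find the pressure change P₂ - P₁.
(a) Continuity: A₁V₁=A₂V₂ -> V₂=A₁V₁/A₂=0.0485*2.38/0.0208=5.55 m/s
(b) Bernoulli: P₂-P₁=0.5*rho*(V₁^2-V₂^2)/1000=0.5*870*(2.38^2-5.55^2)/1000=-10.94 kPa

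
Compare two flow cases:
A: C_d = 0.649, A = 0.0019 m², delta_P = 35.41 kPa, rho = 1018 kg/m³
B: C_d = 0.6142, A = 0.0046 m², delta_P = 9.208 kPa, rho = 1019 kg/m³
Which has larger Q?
Q(A) = 10.28 L/s, Q(B) = 12.01 L/s. Answer: B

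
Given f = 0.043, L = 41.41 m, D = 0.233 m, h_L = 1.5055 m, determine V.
Formula: h_L = f \frac{L}{D} \frac{V^2}{2g}
Substituting knowns: 1.5055 = 0.043·(41.41/0.233)·V²/(2·9.81)
Solving for V: V = √(1.5055·2·9.81/(0.043·(41.41/0.233))) = 1.966 m/s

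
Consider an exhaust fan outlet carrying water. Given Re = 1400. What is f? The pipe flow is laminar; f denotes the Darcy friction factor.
Formula: f = \frac{64}{Re}
f = 64/1400 = 0.04571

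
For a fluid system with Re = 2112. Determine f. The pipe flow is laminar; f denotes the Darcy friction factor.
Formula: f = \frac{64}{Re}
f = 64/2112 = 0.0303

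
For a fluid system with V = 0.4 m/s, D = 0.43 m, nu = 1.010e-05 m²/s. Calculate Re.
Formula: Re = \frac{V D}{\nu}
Re = 0.4·0.43/1.010e-05 = 17030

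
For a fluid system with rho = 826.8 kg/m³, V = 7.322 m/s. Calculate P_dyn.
Formula: P_{dyn} = \frac{1}{2} \rho V^2
P_dyn = 0.5·826.8·7.322²/1000 = 22.16 kPa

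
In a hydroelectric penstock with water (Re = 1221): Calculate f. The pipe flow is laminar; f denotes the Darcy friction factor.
Formula: f = \frac{64}{Re}
f = 64/1221 = 0.05242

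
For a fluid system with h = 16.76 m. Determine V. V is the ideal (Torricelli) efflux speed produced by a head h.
Formula: V = \sqrt{2 g h}
V = √(2·9.81·16.76) = 18.13 m/s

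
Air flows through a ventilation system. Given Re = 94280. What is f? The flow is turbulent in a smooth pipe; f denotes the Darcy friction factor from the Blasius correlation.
Formula: f = \frac{0.316}{Re^{0.25}}
f = 0.316/94280^0.25 = 0.01803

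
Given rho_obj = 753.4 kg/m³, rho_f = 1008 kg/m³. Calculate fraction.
Formula: f_{sub} = \frac{\rho_{obj}}{\rho_f}
fraction = 753.4/1008 = 0.7474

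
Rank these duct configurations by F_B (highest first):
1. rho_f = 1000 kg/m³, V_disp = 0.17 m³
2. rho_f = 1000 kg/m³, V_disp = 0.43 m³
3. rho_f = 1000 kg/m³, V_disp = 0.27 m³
Case 1: F_B = 1668 N
Case 2: F_B = 4218 N
Case 3: F_B = 2649 N
Ranking (highest first): 2, 3, 1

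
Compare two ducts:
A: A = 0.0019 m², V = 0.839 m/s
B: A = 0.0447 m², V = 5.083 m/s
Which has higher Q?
Q(A) = 1.594 L/s, Q(B) = 227.2 L/s. Answer: B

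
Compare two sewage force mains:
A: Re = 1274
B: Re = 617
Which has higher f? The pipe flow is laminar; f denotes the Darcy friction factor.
f(A) = 0.05024, f(B) = 0.1037. Answer: B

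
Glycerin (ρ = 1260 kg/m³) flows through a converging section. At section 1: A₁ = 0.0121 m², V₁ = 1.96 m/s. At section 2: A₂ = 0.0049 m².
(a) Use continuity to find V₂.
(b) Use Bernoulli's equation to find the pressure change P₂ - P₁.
(a) Continuity: A₁V₁=A₂V₂ -> V₂=A₁V₁/A₂=0.0121*1.96/0.0049=4.84 m/s
(b) Bernoulli: P₂-P₁=0.5*rho*(V₁^2-V₂^2)/1000=0.5*1260*(1.96^2-4.84^2)/1000=-12.34 kPa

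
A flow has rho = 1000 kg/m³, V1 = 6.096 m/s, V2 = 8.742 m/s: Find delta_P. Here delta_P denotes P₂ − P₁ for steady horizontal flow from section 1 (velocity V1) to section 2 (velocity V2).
Formula: \Delta P = \frac{1}{2} \rho (V_1^2 - V_2^2)
delta_P = 0.5·1000·(6.096² − 8.742²)/1000 = -19.63 kPa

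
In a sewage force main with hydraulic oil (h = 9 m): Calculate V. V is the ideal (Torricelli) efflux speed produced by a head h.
Formula: V = \sqrt{2 g h}
V = √(2·9.81·9) = 13.29 m/s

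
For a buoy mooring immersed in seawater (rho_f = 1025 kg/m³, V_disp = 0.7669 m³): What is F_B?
Formula: F_B = \rho_f g V_{disp}
F_B = 1025·9.81·0.7669 = 7711 N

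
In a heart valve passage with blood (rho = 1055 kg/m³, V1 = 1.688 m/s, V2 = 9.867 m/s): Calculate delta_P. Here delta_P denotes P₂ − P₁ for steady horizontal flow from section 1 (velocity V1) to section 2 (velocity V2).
Formula: \Delta P = \frac{1}{2} \rho (V_1^2 - V_2^2)
delta_P = 0.5·1055·(1.688² − 9.867²)/1000 = -49.85 kPa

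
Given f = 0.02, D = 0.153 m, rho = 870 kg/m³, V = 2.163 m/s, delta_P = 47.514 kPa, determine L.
Formula: \Delta P = f \frac{L}{D} \frac{\rho V^2}{2}
Substituting knowns: 47.514 = 0.02·(L/0.153)·0.5·870·2.163²/1000
Solving for L: L = (47.514·1000)·0.153/(0.02·0.5·870·2.163²) = 178.6 m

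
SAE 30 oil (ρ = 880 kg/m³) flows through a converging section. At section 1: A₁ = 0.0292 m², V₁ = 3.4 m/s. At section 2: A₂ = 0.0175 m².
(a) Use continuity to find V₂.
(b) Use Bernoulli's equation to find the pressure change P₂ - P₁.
(a) Continuity: A₁V₁=A₂V₂ -> V₂=A₁V₁/A₂=0.0292*3.4/0.0175=5.67 m/s
(b) Bernoulli: P₂-P₁=0.5*rho*(V₁^2-V₂^2)/1000=0.5*880*(3.4^2-5.67^2)/1000=-9.059 kPa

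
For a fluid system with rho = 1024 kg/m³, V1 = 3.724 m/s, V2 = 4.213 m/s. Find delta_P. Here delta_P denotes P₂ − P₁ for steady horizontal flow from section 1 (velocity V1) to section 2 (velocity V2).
Formula: \Delta P = \frac{1}{2} \rho (V_1^2 - V_2^2)
delta_P = 0.5·1024·(3.724² − 4.213²)/1000 = -1.987 kPa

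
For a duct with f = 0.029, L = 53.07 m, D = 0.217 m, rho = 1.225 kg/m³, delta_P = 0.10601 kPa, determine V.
Formula: \Delta P = f \frac{L}{D} \frac{\rho V^2}{2}
Substituting knowns: 0.10601 = 0.029·(53.07/0.217)·0.5·1.225·V²/1000
Solving for V: V = √((0.10601·1000)/(0.029·(53.07/0.217)·0.5·1.225)) = 4.94 m/s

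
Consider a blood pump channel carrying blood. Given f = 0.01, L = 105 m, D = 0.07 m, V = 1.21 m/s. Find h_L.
Formula: h_L = f \frac{L}{D} \frac{V^2}{2g}
h_L = 0.01·(105/0.07)·1.21²/(2·9.81) = 1.119 m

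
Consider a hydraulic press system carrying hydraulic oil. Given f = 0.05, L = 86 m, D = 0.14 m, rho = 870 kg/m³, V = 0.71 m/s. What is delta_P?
Formula: \Delta P = f \frac{L}{D} \frac{\rho V^2}{2}
delta_P = 0.05·(86/0.14)·0.5·870·0.71²/1000 = 6.735 kPa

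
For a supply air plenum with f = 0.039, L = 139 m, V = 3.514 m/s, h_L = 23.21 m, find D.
Formula: h_L = f \frac{L}{D} \frac{V^2}{2g}
Substituting knowns: 23.21 = 0.039·(139/D)·3.514²/(2·9.81)
Solving for D: D = 0.039·139·3.514²/(2·9.81·23.21) = 0.147 m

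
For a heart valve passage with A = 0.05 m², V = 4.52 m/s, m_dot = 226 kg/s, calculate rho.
Formula: \dot{m} = \rho A V
Substituting knowns: 226 = rho·0.05·4.52
Solving for rho: rho = 226/(0.05·4.52) = 1000 kg/m³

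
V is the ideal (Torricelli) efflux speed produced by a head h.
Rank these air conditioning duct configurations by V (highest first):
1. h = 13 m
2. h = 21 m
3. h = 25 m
Case 1: V = 15.97 m/s
Case 2: V = 20.3 m/s
Case 3: V = 22.15 m/s
Ranking (highest first): 3, 2, 1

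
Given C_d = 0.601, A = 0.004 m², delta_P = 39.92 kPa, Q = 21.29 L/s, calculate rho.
Formula: Q = C_d A \sqrt{\frac{2 \Delta P}{\rho}}
Substituting knowns: 21.29 = 0.601·0.004·√(2·(39.92·1000)/rho)·1000
Solving for rho: rho = 2·(39.92·1000)/((21.29/1000)/(0.601·0.004))² = 1018 kg/m³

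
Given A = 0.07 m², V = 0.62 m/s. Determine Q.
Formula: Q = A V
Q = 0.07·0.62·1000 = 43.4 L/s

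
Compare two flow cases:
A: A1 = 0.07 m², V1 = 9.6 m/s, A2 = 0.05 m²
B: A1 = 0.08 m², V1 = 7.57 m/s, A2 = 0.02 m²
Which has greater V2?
V2(A) = 13.44 m/s, V2(B) = 30.28 m/s. Answer: B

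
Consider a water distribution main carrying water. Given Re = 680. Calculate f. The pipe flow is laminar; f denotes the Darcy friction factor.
Formula: f = \frac{64}{Re}
f = 64/680 = 0.09412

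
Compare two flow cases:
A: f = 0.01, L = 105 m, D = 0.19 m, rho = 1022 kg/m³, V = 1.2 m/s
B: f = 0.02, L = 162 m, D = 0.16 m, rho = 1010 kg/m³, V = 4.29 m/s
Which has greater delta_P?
delta_P(A) = 4.066 kPa, delta_P(B) = 188.2 kPa. Answer: B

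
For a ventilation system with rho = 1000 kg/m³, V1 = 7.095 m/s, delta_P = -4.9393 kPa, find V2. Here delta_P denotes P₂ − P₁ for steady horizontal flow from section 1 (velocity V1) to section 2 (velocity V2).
Formula: \Delta P = \frac{1}{2} \rho (V_1^2 - V_2^2)
Substituting knowns: -4.9393 = 0.5·1000·(7.095² − V2²)/1000
Solving for V2: V2 = √(7.095² − 2·(-4.9393·1000)/1000) = 7.76 m/s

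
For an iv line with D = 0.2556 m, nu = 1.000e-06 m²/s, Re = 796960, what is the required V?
Formula: Re = \frac{V D}{\nu}
Substituting knowns: 796960 = V·0.2556/1.000e-06
Solving for V: V = 796960·1.000e-06/0.2556 = 3.118 m/s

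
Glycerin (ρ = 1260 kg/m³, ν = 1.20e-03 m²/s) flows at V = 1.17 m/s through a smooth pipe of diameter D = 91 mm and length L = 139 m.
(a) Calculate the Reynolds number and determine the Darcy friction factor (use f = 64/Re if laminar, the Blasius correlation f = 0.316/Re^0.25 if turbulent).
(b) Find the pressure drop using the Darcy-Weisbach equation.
(a) Re = V·D/ν = 1.17·0.091/1.20e-03 = 88.725 → laminar (Re < 2300); f = 64/Re = 64/88.725 = 0.72133
(b) Darcy-Weisbach: ΔP = f·(L/D)·½ρV²/1000 = 0.72133·(139/0.091)·½·1260·1.17²/1000 = 950.2 kPa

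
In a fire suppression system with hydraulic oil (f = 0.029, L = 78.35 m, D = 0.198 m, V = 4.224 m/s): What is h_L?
Formula: h_L = f \frac{L}{D} \frac{V^2}{2g}
h_L = 0.029·(78.35/0.198)·4.224²/(2·9.81) = 10.44 m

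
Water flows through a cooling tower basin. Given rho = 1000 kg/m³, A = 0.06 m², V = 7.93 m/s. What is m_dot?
Formula: \dot{m} = \rho A V
m_dot = 1000·0.06·7.93 = 475.8 kg/s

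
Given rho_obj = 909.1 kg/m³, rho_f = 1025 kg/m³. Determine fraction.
Formula: f_{sub} = \frac{\rho_{obj}}{\rho_f}
fraction = 909.1/1025 = 0.8869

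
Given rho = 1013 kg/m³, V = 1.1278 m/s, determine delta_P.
Formula: V = \sqrt{\frac{2 \Delta P}{\rho}}
Substituting knowns: 1.1278 = √(2·(delta_P·1000)/1013)
Solving for delta_P: delta_P = 1.1278²·1013/2/1000 = 0.6442 kPa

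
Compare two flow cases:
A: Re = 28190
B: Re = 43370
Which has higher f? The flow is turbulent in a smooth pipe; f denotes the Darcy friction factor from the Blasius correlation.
f(A) = 0.02439, f(B) = 0.0219. Answer: A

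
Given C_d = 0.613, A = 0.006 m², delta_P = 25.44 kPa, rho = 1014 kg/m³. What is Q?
Formula: Q = C_d A \sqrt{\frac{2 \Delta P}{\rho}}
Q = 0.613·0.006·√(2·(25.44·1000)/1014)·1000 = 26.05 L/s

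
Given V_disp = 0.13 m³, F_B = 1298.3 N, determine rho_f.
Formula: F_B = \rho_f g V_{disp}
Substituting knowns: 1298.3 = rho_f·9.81·0.13
Solving for rho_f: rho_f = 1298.3/(9.81·0.13) = 1018 kg/m³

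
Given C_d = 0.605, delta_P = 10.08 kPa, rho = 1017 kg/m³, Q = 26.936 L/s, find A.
Formula: Q = C_d A \sqrt{\frac{2 \Delta P}{\rho}}
Substituting knowns: 26.936 = 0.605·A·√(2·(10.08·1000)/1017)·1000
Solving for A: A = (26.936/1000)/(0.605·√(2·(10.08·1000)/1017)) = 0.01 m²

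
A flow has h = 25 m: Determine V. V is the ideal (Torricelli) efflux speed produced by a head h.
Formula: V = \sqrt{2 g h}
V = √(2·9.81·25) = 22.15 m/s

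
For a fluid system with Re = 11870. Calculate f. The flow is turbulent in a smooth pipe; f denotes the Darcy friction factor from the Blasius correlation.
Formula: f = \frac{0.316}{Re^{0.25}}
f = 0.316/11870^0.25 = 0.03027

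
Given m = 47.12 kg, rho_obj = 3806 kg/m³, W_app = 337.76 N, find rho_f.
Formula: W_{app} = mg\left(1 - \frac{\rho_f}{\rho_{obj}}\right)
Substituting knowns: 337.76 = 47.12·9.81·(1 − rho_f/3806)
Solving for rho_f: rho_f = 3806·(1 − 337.76/(47.12·9.81)) = 1025 kg/m³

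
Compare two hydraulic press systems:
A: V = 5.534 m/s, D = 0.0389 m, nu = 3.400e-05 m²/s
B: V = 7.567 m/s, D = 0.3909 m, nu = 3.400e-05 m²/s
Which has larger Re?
Re(A) = 6332, Re(B) = 86998. Answer: B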